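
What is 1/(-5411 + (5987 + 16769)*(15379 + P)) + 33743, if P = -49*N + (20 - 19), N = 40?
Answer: 10304441017988/305380109 ≈ 33743.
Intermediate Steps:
P = -1959 (P = -49*40 + (20 - 19) = -1960 + 1 = -1959)
1/(-5411 + (5987 + 16769)*(15379 + P)) + 33743 = 1/(-5411 + (5987 + 16769)*(15379 - 1959)) + 33743 = 1/(-5411 + 22756*13420) + 33743 = 1/(-5411 + 305385520) + 33743 = 1/305380109 + 33743 = 10304441017988/305380109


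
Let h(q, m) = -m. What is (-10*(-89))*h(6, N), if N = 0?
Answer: 0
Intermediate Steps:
(-10*(-89))*h(6, N) = (-10*(-89))*(-1*0) = 890*0 = 0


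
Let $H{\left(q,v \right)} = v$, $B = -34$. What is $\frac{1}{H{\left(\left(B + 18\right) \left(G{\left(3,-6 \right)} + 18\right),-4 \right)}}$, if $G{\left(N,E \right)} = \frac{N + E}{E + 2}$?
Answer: $- \frac{1}{4} \approx -0.25$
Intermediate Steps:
$G{\left(N,E \right)} = \frac{E + N}{2 + E}$
$\frac{1}{H{\left(\left(B + 18\right) \left(G{\left(3,-6 \right)} + 18\right),-4 \right)}} = \frac{1}{-4} = - \frac{1}{4}$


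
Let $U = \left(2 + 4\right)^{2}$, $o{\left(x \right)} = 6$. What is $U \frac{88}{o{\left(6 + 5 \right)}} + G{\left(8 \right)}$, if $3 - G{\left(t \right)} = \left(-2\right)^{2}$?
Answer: $527$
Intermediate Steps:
$G{\left(t \right)} = -1$ ($G{\left(t \right)} = 3 - \left(-2\right)^{2} = 3 - 4 = -1$)
$U = 36$ ($U = 6^{2} = 36$)
$U \frac{88}{o{\left(6 + 5 \right)}} + G{\left(8 \right)} = 36 \cdot \frac{88}{6} - 1 = 36 \cdot 88 \cdot \frac{1}{6} - 1 = 36 \cdot \frac{44}{3} - 1 = 528 - 1 = 527$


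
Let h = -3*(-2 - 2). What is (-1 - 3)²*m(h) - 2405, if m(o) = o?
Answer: -2213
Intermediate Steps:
h = 12 (h = -3*(-4) = 12)
(-1 - 3)²*m(h) - 2405 = (-1 - 3)²*12 - 2405 = (-4)²*12 - 2405 = 16*12 - 2405 = 192 - 2405 = -2213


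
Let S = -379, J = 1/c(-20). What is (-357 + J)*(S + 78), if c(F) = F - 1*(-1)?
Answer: 2041984/19 ≈ 1.0747e+5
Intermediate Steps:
c(F) = 1 + F (c(F) = F + 1 = 1 + F)
J = -1/19 (J = 1/(1 - 20) = 1/(-19) = -1/19 ≈ -0.052632)
(-357 + J)*(S + 78) = (-357 - 1/19)*(-379 + 78) = -6784/19*(-301) = 2041984/19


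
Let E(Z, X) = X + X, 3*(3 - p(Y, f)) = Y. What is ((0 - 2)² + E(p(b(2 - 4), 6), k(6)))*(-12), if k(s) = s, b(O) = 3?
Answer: -192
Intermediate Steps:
p(Y, f) = 3 - Y/3
E(Z, X) = 2*X
((0 - 2)² + E(p(b(2 - 4), 6), k(6)))*(-12) = ((0 - 2)² + 2*6)*(-12) = ((-2)² + 12)*(-12) = (4 + 12)*(-12) = 16*(-12) = -192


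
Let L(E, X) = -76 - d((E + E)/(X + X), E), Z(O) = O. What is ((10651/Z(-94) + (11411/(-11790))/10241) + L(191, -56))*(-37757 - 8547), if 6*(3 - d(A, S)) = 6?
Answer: 25134893428710304/2837422665 ≈ 8.8584e+6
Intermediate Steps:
d(A, S) = 2 (d(A, S) = 3 - 1/6*6 = 3 - 1 = 2)
L(E, X) = -78 (L(E, X) = -76 - 1*2 = -76 - 2 = -78)
((10651/Z(-94) + (11411/(-11790))/10241) + L(191, -56))*(-37757 - 8547) = ((10651/(-94) + (11411/(-11790))/10241) - 78)*(-37757 - 8547) = ((10651*(-1/94) + (11411*(-1/11790))*(1/10241)) - 78)*(-46304) = ((-10651/94 - 11411/11790*1/10241) - 78)*(-46304) = ((-10651/94 - 11411/120741390) - 78)*(-46304) = (-321504404381/2837422665 - 78)*(-46304) = -542823372251/2837422665*(-46304) = 25134893428710304/2837422665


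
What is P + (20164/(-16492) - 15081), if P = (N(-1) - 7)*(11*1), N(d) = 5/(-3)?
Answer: -187731190/12369 ≈ -15178.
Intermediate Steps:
N(d) = -5/3 (N(d) = 5*(-⅓) = -5/3)
P = -286/3 (P = (-5/3 - 7)*(11*1) = -26/3*11 = -286/3 ≈ -95.333)
P + (20164/(-16492) - 15081) = -286/3 + (20164/(-16492) - 15081) = -286/3 + (20164*(-1/16492) - 15081) = -286/3 + (-5041/4123 - 15081) = -286/3 - 62184004/4123 = -187731190/12369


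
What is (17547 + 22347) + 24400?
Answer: 64294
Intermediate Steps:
(17547 + 22347) + 24400 = 39894 + 24400 = 64294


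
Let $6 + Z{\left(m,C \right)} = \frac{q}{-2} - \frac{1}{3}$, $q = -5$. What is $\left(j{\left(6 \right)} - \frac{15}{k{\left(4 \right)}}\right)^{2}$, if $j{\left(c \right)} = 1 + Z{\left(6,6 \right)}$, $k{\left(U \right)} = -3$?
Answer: $\frac{169}{36} \approx 4.6944$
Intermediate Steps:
$Z{\left(m,C \right)} = - \frac{23}{6}$ ($Z{\left(m,C \right)} = -6 - \left(\frac{1}{3} - \frac{5}{2}\right) = -6 - - \frac{13}{6} = -6 + \left(\frac{5}{2} - \frac{1}{3}\right) = -6 + \frac{13}{6} = - \frac{23}{6}$)
$j{\left(c \right)} = - \frac{17}{6}$ ($j{\left(c \right)} = 1 - \frac{23}{6} = - \frac{17}{6}$)
$\left(j{\left(6 \right)} - \frac{15}{k{\left(4 \right)}}\right)^{2} = \left(- \frac{17}{6} - \frac{15}{-3}\right)^{2} = \left(- \frac{17}{6} - -5\right)^{2} = \left(- \frac{17}{6} + 5\right)^{2} = \left(\frac{13}{6}\right)^{2} = \frac{169}{36}$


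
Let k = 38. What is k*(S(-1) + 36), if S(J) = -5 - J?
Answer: 1216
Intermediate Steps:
k*(S(-1) + 36) = 38*((-5 - 1*(-1)) + 36) = 38*((-5 + 1) + 36) = 38*(-4 + 36) = 38*32 = 1216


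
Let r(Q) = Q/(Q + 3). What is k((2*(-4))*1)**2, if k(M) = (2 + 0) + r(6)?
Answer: 64/9 ≈ 7.1111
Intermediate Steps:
r(Q) = Q/(3 + Q)
k(M) = 8/3 (k(M) = (2 + 0) + 6/(3 + 6) = 2 + 6/9 = 2 + 6*(1/9) = 2 + 2/3 = 8/3)
k((2*(-4))*1)**2 = (8/3)**2 = 64/9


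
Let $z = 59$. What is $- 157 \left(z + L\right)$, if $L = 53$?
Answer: $-17584$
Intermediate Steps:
$- 157 \left(z + L\right) = - 157 \left(59 + 53\right) = \left(-157\right) 112 = -17584$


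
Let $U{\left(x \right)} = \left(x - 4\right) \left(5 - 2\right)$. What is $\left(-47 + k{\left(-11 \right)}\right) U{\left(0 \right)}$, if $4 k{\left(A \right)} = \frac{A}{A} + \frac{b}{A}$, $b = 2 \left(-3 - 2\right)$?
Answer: $\frac{6141}{11} \approx 558.27$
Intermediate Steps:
$b = -10$ ($b = 2 \left(-5\right) = -10$)
$k{\left(A \right)} = \frac{1}{4} - \frac{5}{2 A}$ ($k{\left(A \right)} = \frac{\frac{A}{A} - \frac{10}{A}}{4} = \frac{1 - \frac{10}{A}}{4} = \frac{1}{4} - \frac{5}{2 A}$)
$U{\left(x \right)} = -12 + 3 x$ ($U{\left(x \right)} = \left(-4 + x\right) 3 = -12 + 3 x$)
$\left(-47 + k{\left(-11 \right)}\right) U{\left(0 \right)} = \left(-47 + \frac{-10 - 11}{4 \left(-11\right)}\right) \left(-12 + 3 \cdot 0\right) = \left(-47 + \frac{1}{4} \left(- \frac{1}{11}\right) \left(-21\right)\right) \left(-12 + 0\right) = \left(-47 + \frac{21}{44}\right) \left(-12\right) = \left(- \frac{2047}{44}\right) \left(-12\right) = \frac{6141}{11}$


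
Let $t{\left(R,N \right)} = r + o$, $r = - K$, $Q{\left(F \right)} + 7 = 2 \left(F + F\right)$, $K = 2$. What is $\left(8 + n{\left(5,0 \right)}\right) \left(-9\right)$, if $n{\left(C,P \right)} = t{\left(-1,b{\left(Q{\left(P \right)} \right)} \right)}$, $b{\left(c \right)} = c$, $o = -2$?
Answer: $-36$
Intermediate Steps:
$Q{\left(F \right)} = -7 + 4 F$ ($Q{\left(F \right)} = -7 + 2 \left(F + F\right) = -7 + 2 \cdot 2 F = -7 + 4 F$)
$r = -2$ ($r = \left(-1\right) 2 = -2$)
$t{\left(R,N \right)} = -4$ ($t{\left(R,N \right)} = -2 - 2 = -4$)
$n{\left(C,P \right)} = -4$
$\left(8 + n{\left(5,0 \right)}\right) \left(-9\right) = \left(8 - 4\right) \left(-9\right) = 4 \left(-9\right) = -36$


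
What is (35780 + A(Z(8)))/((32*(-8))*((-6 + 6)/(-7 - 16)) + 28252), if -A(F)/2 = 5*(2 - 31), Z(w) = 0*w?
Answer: 18035/14126 ≈ 1.2767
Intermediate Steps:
Z(w) = 0
A(F) = 290 (A(F) = -10*(2 - 31) = -10*(-29) = -2*(-145) = 290)
(35780 + A(Z(8)))/((32*(-8))*((-6 + 6)/(-7 - 16)) + 28252) = (35780 + 290)/((32*(-8))*((-6 + 6)/(-7 - 16)) + 28252) = 36070/(-0/(-23) + 28252) = 36070/(-0*(-1)/23 + 28252) = 36070/(-256*0 + 28252) = 36070/(0 + 28252) = 36070/28252 = 36070*(1/28252) = 18035/14126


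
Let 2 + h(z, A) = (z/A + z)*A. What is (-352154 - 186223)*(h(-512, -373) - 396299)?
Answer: 110817906549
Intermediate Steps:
h(z, A) = -2 + A*(z + z/A) (h(z, A) = -2 + (z/A + z)*A = -2 + (z + z/A)*A = -2 + A*(z + z/A))
(-352154 - 186223)*(h(-512, -373) - 396299) = (-352154 - 186223)*((-2 - 512 - 373*(-512)) - 396299) = -538377*((-2 - 512 + 190976) - 396299) = -538377*(190462 - 396299) = -538377*(-205837) = 110817906549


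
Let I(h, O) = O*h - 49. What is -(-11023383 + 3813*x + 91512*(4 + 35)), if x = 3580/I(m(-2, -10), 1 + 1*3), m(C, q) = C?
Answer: 146184065/19 ≈ 7.6939e+6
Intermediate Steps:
I(h, O) = -49 + O*h
x = -3580/57 (x = 3580/(-49 + (1 + 1*3)*(-2)) = 3580/(-49 + (1 + 3)*(-2)) = 3580/(-49 + 4*(-2)) = 3580/(-49 - 8) = 3580/(-57) = 3580*(-1/57) = -3580/57 ≈ -62.807)
-(-11023383 + 3813*x + 91512*(4 + 35)) = -(-213994457/19 + 91512*(4 + 35)) = -(-213994457/19 + 3568968) = -3813/(1/(-3580/57 + (936 - 2891))) = -3813/(1/(-3580/57 - 1955)) = -3813/(1/(-115015/57)) = -3813/(-57/115015) = -3813*(-115015/57) = 146184065/19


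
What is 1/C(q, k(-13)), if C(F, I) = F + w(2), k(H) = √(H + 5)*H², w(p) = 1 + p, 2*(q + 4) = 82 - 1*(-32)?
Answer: 1/56 ≈ 0.017857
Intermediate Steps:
q = 53 (q = -4 + (82 - 1*(-32))/2 = -4 + (82 + 32)/2 = -4 + (½)*114 = -4 + 57 = 53)
k(H) = H²*√(5 + H) (k(H) = √(5 + H)*H² = H²*√(5 + H))
C(F, I) = 3 + F (C(F, I) = F + (1 + 2) = F + 3 = 3 + F)
1/C(q, k(-13)) = 1/(3 + 53) = 1/56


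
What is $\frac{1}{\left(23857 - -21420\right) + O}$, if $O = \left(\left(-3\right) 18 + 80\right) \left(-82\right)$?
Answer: $\frac{1}{43145} \approx 2.3178 \cdot 10^{-5}$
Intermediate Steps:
$O = -2132$ ($O = \left(-54 + 80\right) \left(-82\right) = 26 \left(-82\right) = -2132$)
$\frac{1}{\left(23857 - -21420\right) + O} = \frac{1}{\left(23857 - -21420\right) - 2132} = \frac{1}{\left(23857 + 21420\right) - 2132} = \frac{1}{45277 - 2132} = \frac{1}{43145}$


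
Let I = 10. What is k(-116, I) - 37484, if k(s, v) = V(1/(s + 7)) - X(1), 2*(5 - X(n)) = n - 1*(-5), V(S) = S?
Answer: -4085975/109 ≈ -37486.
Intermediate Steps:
X(n) = 5/2 - n/2 (X(n) = 5 - (n - 1*(-5))/2 = 5 - (n + 5)/2 = 5 - (5 + n)/2 = 5 + (-5/2 - n/2) = 5/2 - n/2)
k(s, v) = -2 + 1/(7 + s) (k(s, v) = 1/(s + 7) - (5/2 - ½*1) = 1/(7 + s) - (5/2 - ½) = 1/(7 + s) - 1*2 = 1/(7 + s) - 2 = -2 + 1/(7 + s))
k(-116, I) - 37484 = (-13 - 2*(-116))/(7 - 116) - 37484 = (-13 + 232)/(-109) - 37484 = -1/109*219 - 37484 = -219/109 - 37484 = -4085975/109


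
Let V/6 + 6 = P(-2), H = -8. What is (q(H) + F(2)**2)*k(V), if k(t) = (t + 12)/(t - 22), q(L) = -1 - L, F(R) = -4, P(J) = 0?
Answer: 276/29 ≈ 9.5172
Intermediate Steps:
V = -36 (V = -36 + 6*0 = -36 + 0 = -36)
k(t) = (12 + t)/(-22 + t)
(q(H) + F(2)**2)*k(V) = ((-1 - 1*(-8)) + (-4)**2)*((12 - 36)/(-22 - 36)) = ((-1 + 8) + 16)*(-24/(-58)) = (7 + 16)*(-1/58*(-24)) = 23*(12/29) = 276/29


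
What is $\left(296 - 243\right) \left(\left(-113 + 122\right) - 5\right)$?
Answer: $212$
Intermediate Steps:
$\left(296 - 243\right) \left(\left(-113 + 122\right) - 5\right) = 53 \left(9 - 5\right) = 53 \cdot 4 = 212$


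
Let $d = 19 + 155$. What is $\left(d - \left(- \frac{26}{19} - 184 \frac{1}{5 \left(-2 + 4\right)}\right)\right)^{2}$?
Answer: $\frac{338854464}{9025} \approx 37546.0$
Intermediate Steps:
$d = 174$
$\left(d - \left(- \frac{26}{19} - 184 \frac{1}{5 \left(-2 + 4\right)}\right)\right)^{2} = \left(174 - \left(- \frac{26}{19} - 184 \frac{1}{5 \left(-2 + 4\right)}\right)\right)^{2} = \left(174 - \left(- \frac{26}{19} - \frac{184}{5 \cdot 2}\right)\right)^{2} = \left(174 + \left(\frac{184}{10} + \frac{26}{19}\right)\right)^{2} = \left(174 + \left(184 \cdot \frac{1}{10} + \frac{26}{19}\right)\right)^{2} = \left(174 + \left(\frac{92}{5} + \frac{26}{19}\right)\right)^{2} = \left(174 + \frac{1878}{95}\right)^{2} = \left(\frac{18408}{95}\right)^{2} = \frac{338854464}{9025}$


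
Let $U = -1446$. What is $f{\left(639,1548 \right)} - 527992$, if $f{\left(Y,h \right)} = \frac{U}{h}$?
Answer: $- \frac{136222177}{258} \approx -5.2799 \cdot 10^{5}$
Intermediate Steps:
$f{\left(Y,h \right)} = - \frac{1446}{h}$
$f{\left(639,1548 \right)} - 527992 = - \frac{1446}{1548} - 527992 = \left(-1446\right) \frac{1}{1548} - 527992 = - \frac{241}{258} - 527992 = - \frac{136222177}{258}$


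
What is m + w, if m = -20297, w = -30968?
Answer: -51265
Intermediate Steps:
m + w = -20297 - 30968 = -51265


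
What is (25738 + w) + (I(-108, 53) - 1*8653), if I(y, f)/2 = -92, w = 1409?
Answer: 18310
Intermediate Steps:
I(y, f) = -184 (I(y, f) = 2*(-92) = -184)
(25738 + w) + (I(-108, 53) - 1*8653) = (25738 + 1409) + (-184 - 1*8653) = 27147 + (-184 - 8653) = 27147 - 8837 = 18310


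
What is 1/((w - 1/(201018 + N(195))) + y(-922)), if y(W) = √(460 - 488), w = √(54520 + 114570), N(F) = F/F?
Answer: 201019/(-1 + 201019*√169090 + 402038*I*√7) ≈ 0.0024315 - 3.1289e-5*I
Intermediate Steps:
N(F) = 1
w = √169090 ≈ 411.21
y(W) = 2*I*√7 (y(W) = √(-28) = 2*I*√7)
1/((w - 1/(201018 + N(195))) + y(-922)) = 1/((√169090 - 1/(201018 + 1)) + 2*I*√7) = 1/((√169090 - 1/201019) + 2*I*√7) = 1/((-1/201019 + √169090) + 2*I*√7) = 1/(-1/201019 + √169090 + 2*I*√7)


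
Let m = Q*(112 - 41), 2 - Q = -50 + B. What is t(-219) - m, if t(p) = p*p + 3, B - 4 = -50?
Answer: 41006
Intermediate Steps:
B = -46 (B = 4 - 50 = -46)
Q = 98 (Q = 2 - (-50 - 46) = 2 - 1*(-96) = 2 + 96 = 98)
m = 6958 (m = 98*(112 - 41) = 98*71 = 6958)
t(p) = 3 + p² (t(p) = p² + 3 = 3 + p²)
t(-219) - m = (3 + (-219)²) - 1*6958 = (3 + 47961) - 6958 = 47964 - 6958 = 41006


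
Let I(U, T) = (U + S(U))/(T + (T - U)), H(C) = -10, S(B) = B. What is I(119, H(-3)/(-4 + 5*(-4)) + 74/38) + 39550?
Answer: 73598674/1861 ≈ 39548.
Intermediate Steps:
I(U, T) = 2*U/(-U + 2*T) (I(U, T) = (U + U)/(T + (T - U)) = (2*U)/(-U + 2*T) = 2*U/(-U + 2*T))
I(119, H(-3)/(-4 + 5*(-4)) + 74/38) + 39550 = 2*119/(-1*119 + 2*(-10/(-4 + 5*(-4)) + 74/38)) + 39550 = 2*119/(-119 + 2*(-10/(-4 - 20) + 74*(1/38))) + 39550 = 2*119/(-119 + 2*(-10/(-24) + 37/19)) + 39550 = 2*119/(-119 + 2*(-10*(-1/24) + 37/19)) + 39550 = 2*119/(-119 + 2*(5/12 + 37/19)) + 39550 = 2*119/(-119 + 2*(539/228)) + 39550 = 2*119/(-119 + 539/114) + 39550 = 2*119/(-13027/114) + 39550 = 2*119*(-114/13027) + 39550 = -3876/1861 + 39550 = 73598674/1861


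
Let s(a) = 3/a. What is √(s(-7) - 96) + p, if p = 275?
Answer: 275 + 15*I*√21/7 ≈ 275.0 + 9.8198*I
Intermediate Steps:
√(s(-7) - 96) + p = √(3/(-7) - 96) + 275 = √(3*(-⅐) - 96) + 275 = √(-3/7 - 96) + 275 = √(-675/7) + 275 = 15*I*√21/7 + 275 = 275 + 15*I*√21/7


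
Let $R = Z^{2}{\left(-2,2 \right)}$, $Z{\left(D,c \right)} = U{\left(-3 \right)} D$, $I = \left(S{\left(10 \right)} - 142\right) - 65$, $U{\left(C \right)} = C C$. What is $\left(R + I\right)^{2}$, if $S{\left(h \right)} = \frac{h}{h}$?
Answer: $13924$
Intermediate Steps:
$U{\left(C \right)} = C^{2}$
$S{\left(h \right)} = 1$
$I = -206$ ($I = \left(1 - 142\right) - 65 = -141 - 65 = -206$)
$Z{\left(D,c \right)} = 9 D$ ($Z{\left(D,c \right)} = \left(-3\right)^{2} D = 9 D$)
$R = 324$ ($R = \left(9 \left(-2\right)\right)^{2} = \left(-18\right)^{2} = 324$)
$\left(R + I\right)^{2} = \left(324 - 206\right)^{2} = 118^{2} = 13924$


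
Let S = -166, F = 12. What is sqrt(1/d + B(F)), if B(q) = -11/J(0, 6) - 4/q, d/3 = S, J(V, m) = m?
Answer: 6*I*sqrt(415)/83 ≈ 1.4726*I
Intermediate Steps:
d = -498 (d = 3*(-166) = -498)
B(q) = -11/6 - 4/q
sqrt(1/d + B(F)) = sqrt(1/(-498) + (-11/6 - 4/12)) = sqrt(-1/498 + (-11/6 - 4*1/12)) = sqrt(-1/498 + (-11/6 - 1/3)) = sqrt(-1/498 - 13/6) = sqrt(-180/83) = 6*I*sqrt(415)/83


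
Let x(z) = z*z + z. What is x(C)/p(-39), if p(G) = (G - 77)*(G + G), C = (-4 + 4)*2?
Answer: 0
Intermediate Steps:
C = 0 (C = 0*2 = 0)
p(G) = 2*G*(-77 + G) (p(G) = (-77 + G)*(2*G) = 2*G*(-77 + G))
x(z) = z + z**2 (x(z) = z**2 + z = z + z**2)
x(C)/p(-39) = (0*(1 + 0))/((2*(-39)*(-77 - 39))) = (0*1)/((2*(-39)*(-116))) = 0/9048 = 0*(1/9048) = 0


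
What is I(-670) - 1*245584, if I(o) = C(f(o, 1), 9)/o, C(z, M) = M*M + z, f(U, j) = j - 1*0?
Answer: -82270681/335 ≈ -2.4558e+5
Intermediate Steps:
f(U, j) = j (f(U, j) = j + 0 = j)
C(z, M) = z + M**2 (C(z, M) = M**2 + z = z + M**2)
I(o) = 82/o (I(o) = (1 + 9**2)/o = (1 + 81)/o = 82/o)
I(-670) - 1*245584 = 82/(-670) - 1*245584 = 82*(-1/670) - 245584 = -41/335 - 245584 = -82270681/335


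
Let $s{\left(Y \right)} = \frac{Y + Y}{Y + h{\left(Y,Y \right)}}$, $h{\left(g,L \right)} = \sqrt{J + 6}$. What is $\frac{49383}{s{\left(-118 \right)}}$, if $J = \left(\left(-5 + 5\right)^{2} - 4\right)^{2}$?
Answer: $\frac{49383}{2} - \frac{837 \sqrt{22}}{4} \approx 23710.0$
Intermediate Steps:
$J = 16$ ($J = \left(0^{2} - 4\right)^{2} = \left(0 - 4\right)^{2} = \left(-4\right)^{2} = 16$)
$h{\left(g,L \right)} = \sqrt{22}$ ($h{\left(g,L \right)} = \sqrt{16 + 6} = \sqrt{22}$)
$s{\left(Y \right)} = \frac{2 Y}{Y + \sqrt{22}}$ ($s{\left(Y \right)} = \frac{Y + Y}{Y + \sqrt{22}} = \frac{2 Y}{Y + \sqrt{22}}$)
$\frac{49383}{s{\left(-118 \right)}} = \frac{49383}{2 \left(-118\right) \frac{1}{-118 + \sqrt{22}}} = \frac{49383}{\left(-236\right) \frac{1}{-118 + \sqrt{22}}} = 49383 \left(\frac{1}{2} - \frac{\sqrt{22}}{236}\right) = \frac{49383}{2} - \frac{837 \sqrt{22}}{4}$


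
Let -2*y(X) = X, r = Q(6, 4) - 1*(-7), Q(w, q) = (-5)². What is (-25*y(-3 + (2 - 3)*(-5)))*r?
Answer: 800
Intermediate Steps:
Q(w, q) = 25
r = 32 (r = 25 - 1*(-7) = 25 + 7 = 32)
y(X) = -X/2
(-25*y(-3 + (2 - 3)*(-5)))*r = -(-25)*(-3 + (2 - 3)*(-5))/2*32 = -(-25)*(-3 - 1*(-5))/2*32 = -(-25)*(-3 + 5)/2*32 = -(-25)*2/2*32 = -25*(-1)*32 = 25*32 = 800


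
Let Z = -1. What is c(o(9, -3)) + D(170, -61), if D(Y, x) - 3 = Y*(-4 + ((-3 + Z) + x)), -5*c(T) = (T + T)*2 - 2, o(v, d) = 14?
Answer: -58689/5 ≈ -11738.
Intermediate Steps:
c(T) = ⅖ - 4*T/5 (c(T) = -((T + T)*2 - 2)/5 = -((2*T)*2 - 2)/5 = -(4*T - 2)/5 = -(-2 + 4*T)/5 = ⅖ - 4*T/5)
D(Y, x) = 3 + Y*(-8 + x) (D(Y, x) = 3 + Y*(-4 + ((-3 - 1) + x)) = 3 + Y*(-4 + (-4 + x)) = 3 + Y*(-8 + x))
c(o(9, -3)) + D(170, -61) = (⅖ - ⅘*14) + (3 - 8*170 + 170*(-61)) = (⅖ - 56/5) + (3 - 1360 - 10370) = -54/5 - 11727 = -58689/5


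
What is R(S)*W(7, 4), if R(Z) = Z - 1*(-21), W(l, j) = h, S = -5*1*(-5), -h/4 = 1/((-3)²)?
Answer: -184/9 ≈ -20.444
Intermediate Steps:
h = -4/9 (h = -4/((-3)²) = -4/9 ≈ -0.44444)
S = 25 (S = -5*(-5) = 25)
W(l, j) = -4/9
R(Z) = 21 + Z (R(Z) = Z + 21 = 21 + Z)
R(S)*W(7, 4) = (21 + 25)*(-4/9) = 46*(-4/9) = -184/9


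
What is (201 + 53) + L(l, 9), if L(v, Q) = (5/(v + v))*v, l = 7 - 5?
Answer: 513/2 ≈ 256.50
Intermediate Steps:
l = 2
L(v, Q) = 5/2 (L(v, Q) = (5/((2*v)))*v = (5*(1/(2*v)))*v = (5/(2*v))*v = 5/2)
(201 + 53) + L(l, 9) = (201 + 53) + 5/2 = 254 + 5/2 = 513/2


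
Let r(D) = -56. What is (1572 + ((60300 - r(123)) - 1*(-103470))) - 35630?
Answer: 129768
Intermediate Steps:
(1572 + ((60300 - r(123)) - 1*(-103470))) - 35630 = (1572 + ((60300 - 1*(-56)) - 1*(-103470))) - 35630 = (1572 + ((60300 + 56) + 103470)) - 35630 = (1572 + (60356 + 103470)) - 35630 = (1572 + 163826) - 35630 = 165398 - 35630 = 129768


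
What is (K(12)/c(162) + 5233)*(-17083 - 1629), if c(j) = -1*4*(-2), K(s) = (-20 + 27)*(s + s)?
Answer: -98312848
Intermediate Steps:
K(s) = 14*s (K(s) = 7*(2*s) = 14*s)
c(j) = 8 (c(j) = -4*(-2) = 8)
(K(12)/c(162) + 5233)*(-17083 - 1629) = ((14*12)/8 + 5233)*(-17083 - 1629) = (168*(⅛) + 5233)*(-18712) = (21 + 5233)*(-18712) = 5254*(-18712) = -98312848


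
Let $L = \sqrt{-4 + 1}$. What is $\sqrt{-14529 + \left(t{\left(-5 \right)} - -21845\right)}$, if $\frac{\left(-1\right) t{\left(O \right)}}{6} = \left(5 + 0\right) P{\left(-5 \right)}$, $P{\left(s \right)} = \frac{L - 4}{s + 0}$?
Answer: $\sqrt{7292 + 6 i \sqrt{3}} \approx 85.393 + 0.0609 i$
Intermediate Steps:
$L = i \sqrt{3}$ ($L = \sqrt{-3} = i \sqrt{3} \approx 1.732 i$)
$P{\left(s \right)} = \frac{-4 + i \sqrt{3}}{s}$ ($P{\left(s \right)} = \frac{i \sqrt{3} - 4}{s + 0} = \frac{-4 + i \sqrt{3}}{s}$)
$t{\left(O \right)} = -24 + 6 i \sqrt{3}$ ($t{\left(O \right)} = - 6 \left(5 + 0\right) \frac{-4 + i \sqrt{3}}{-5} = - 6 \cdot 5 \left(- \frac{-4 + i \sqrt{3}}{5}\right) = - 6 \cdot 5 \left(\frac{4}{5} - \frac{i \sqrt{3}}{5}\right) = - 6 \left(4 - i \sqrt{3}\right) = -24 + 6 i \sqrt{3}$)
$\sqrt{-14529 + \left(t{\left(-5 \right)} - -21845\right)} = \sqrt{-14529 - \left(-21821 - 6 i \sqrt{3}\right)} = \sqrt{-14529 + \left(\left(-24 + 6 i \sqrt{3}\right) + 21845\right)} = \sqrt{-14529 + \left(21821 + 6 i \sqrt{3}\right)} = \sqrt{7292 + 6 i \sqrt{3}}$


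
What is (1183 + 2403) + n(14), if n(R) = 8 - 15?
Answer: 3579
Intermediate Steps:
n(R) = -7
(1183 + 2403) + n(14) = (1183 + 2403) - 7 = 3586 - 7 = 3579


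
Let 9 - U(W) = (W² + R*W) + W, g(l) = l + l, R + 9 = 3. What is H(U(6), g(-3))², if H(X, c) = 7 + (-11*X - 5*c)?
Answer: 16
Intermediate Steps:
R = -6 (R = -9 + 3 = -6)
g(l) = 2*l
U(W) = 9 - W² + 5*W (U(W) = 9 - ((W² - 6*W) + W) = 9 - (W² - 5*W) = 9 + (-W² + 5*W) = 9 - W² + 5*W)
H(X, c) = 7 - 11*X - 5*c
H(U(6), g(-3))² = (7 - 11*(9 - 1*6² + 5*6) - 10*(-3))² = (7 - 11*(9 - 1*36 + 30) - 5*(-6))² = (7 - 11*(9 - 36 + 30) + 30)² = (7 - 11*3 + 30)² = (7 - 33 + 30)² = 4² = 16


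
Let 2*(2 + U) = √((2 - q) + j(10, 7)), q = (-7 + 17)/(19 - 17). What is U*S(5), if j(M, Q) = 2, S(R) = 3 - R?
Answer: 4 - I ≈ 4.0 - 1.0*I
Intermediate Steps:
q = 5 (q = 10/2 = 10*(½) = 5)
U = -2 + I/2 (U = -2 + √((2 - 1*5) + 2)/2 = -2 + √((2 - 5) + 2)/2 = -2 + √(-3 + 2)/2 = -2 + √(-1)/2 = -2 + I/2 ≈ -2.0 + 0.5*I)
U*S(5) = (-2 + I/2)*(3 - 1*5) = (-2 + I/2)*(3 - 5) = (-2 + I/2)*(-2) = 4 - I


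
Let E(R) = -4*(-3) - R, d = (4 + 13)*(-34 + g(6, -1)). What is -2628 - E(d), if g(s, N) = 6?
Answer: -3116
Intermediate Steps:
d = -476 (d = (4 + 13)*(-34 + 6) = 17*(-28) = -476)
E(R) = 12 - R
-2628 - E(d) = -2628 - (12 - 1*(-476)) = -2628 - (12 + 476) = -2628 - 1*488 = -2628 - 488 = -3116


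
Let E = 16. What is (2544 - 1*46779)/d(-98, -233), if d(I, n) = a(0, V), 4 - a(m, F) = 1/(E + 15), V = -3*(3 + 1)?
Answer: -457095/41 ≈ -11149.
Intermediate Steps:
V = -12 (V = -3*4 = -12)
a(m, F) = 123/31 (a(m, F) = 4 - 1/(16 + 15) = 4 - 1/31 = 123/31)
d(I, n) = 123/31
(2544 - 1*46779)/d(-98, -233) = (2544 - 1*46779)/(123/31) = (2544 - 46779)*(31/123) = -44235*31/123 = -457095/41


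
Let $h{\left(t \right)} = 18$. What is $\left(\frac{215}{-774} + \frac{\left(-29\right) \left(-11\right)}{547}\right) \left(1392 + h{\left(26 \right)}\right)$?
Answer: $\frac{706645}{1641} \approx 430.62$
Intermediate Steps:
$\left(\frac{215}{-774} + \frac{\left(-29\right) \left(-11\right)}{547}\right) \left(1392 + h{\left(26 \right)}\right) = \left(\frac{215}{-774} + \frac{\left(-29\right) \left(-11\right)}{547}\right) \left(1392 + 18\right) = \left(215 \left(- \frac{1}{774}\right) + 319 \cdot \frac{1}{547}\right) 1410 = \left(- \frac{5}{18} + \frac{319}{547}\right) 1410 = \frac{3007}{9846} \cdot 1410 = \frac{706645}{1641}$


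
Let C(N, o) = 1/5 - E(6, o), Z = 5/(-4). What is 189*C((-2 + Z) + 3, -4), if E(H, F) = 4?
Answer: -3591/5 ≈ -718.20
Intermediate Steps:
Z = -5/4 (Z = 5*(-¼) = -5/4 ≈ -1.2500)
C(N, o) = -19/5 (C(N, o) = 1/5 - 1*4 = ⅕ - 4 = -19/5)
189*C((-2 + Z) + 3, -4) = 189*(-19/5) = -3591/5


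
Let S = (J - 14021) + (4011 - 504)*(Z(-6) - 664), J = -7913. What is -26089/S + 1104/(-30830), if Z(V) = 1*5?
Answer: -885680009/35963919505 ≈ -0.024627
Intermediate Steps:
Z(V) = 5
S = -2333047 (S = (-7913 - 14021) + (4011 - 504)*(5 - 664) = -21934 + 3507*(-659) = -21934 - 2311113 = -2333047)
-26089/S + 1104/(-30830) = -26089/(-2333047) + 1104/(-30830) = -26089*(-1/2333047) + 1104*(-1/30830) = 26089/2333047 - 552/15415 = -885680009/35963919505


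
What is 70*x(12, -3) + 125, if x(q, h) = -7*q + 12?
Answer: -4915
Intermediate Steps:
x(q, h) = 12 - 7*q
70*x(12, -3) + 125 = 70*(12 - 7*12) + 125 = 70*(12 - 84) + 125 = 70*(-72) + 125 = -5040 + 125 = -4915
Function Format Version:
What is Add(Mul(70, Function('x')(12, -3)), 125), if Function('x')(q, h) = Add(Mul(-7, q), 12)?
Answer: -4915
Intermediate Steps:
Function('x')(q, h) = Add(12, Mul(-7, q))
Add(Mul(70, Function('x')(12, -3)), 125) = Add(Mul(70, Add(12, Mul(-7, 12))), 125) = Add(Mul(70, Add(12, -84)), 125) = Add(Mul(70, -72), 125) = Add(-5040, 125) = -4915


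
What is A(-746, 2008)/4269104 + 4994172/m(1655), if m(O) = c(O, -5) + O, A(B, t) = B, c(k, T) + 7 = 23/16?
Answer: 56855035817087/18777653944 ≈ 3027.8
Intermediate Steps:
c(k, T) = -89/16 (c(k, T) = -7 + 23/16 = -89/16)
m(O) = -89/16 + O
A(-746, 2008)/4269104 + 4994172/m(1655) = -746/4269104 + 4994172/(-89/16 + 1655) = -746*1/4269104 + 4994172/(26391/16) = -373/2134552 + 4994172*(16/26391) = -373/2134552 + 26635584/8797 = 56855035817087/18777653944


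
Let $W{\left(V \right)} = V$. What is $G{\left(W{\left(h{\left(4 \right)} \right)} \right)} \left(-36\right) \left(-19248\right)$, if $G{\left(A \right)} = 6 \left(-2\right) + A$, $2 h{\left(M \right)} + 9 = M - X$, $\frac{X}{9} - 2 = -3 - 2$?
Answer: $-692928$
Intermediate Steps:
$X = -27$ ($X = 18 + 9 \left(-3 - 2\right) = 18 + 9 \left(-5\right) = 18 - 45 = -27$)
$h{\left(M \right)} = 9 + \frac{M}{2}$ ($h{\left(M \right)} = - \frac{9}{2} + \frac{M - -27}{2} = - \frac{9}{2} + \frac{M + 27}{2} = - \frac{9}{2} + \frac{27 + M}{2} = - \frac{9}{2} + \left(\frac{27}{2} + \frac{M}{2}\right) = 9 + \frac{M}{2}$)
$G{\left(A \right)} = -12 + A$
$G{\left(W{\left(h{\left(4 \right)} \right)} \right)} \left(-36\right) \left(-19248\right) = \left(-12 + \left(9 + \frac{1}{2} \cdot 4\right)\right) \left(-36\right) \left(-19248\right) = \left(-12 + \left(9 + 2\right)\right) \left(-36\right) \left(-19248\right) = \left(-12 + 11\right) \left(-36\right) \left(-19248\right) = \left(-1\right) \left(-36\right) \left(-19248\right) = 36 \left(-19248\right) = -692928$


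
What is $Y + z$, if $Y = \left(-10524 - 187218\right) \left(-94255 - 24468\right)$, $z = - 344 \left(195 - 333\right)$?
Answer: $23476570938$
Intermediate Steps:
$z = 47472$ ($z = \left(-344\right) \left(-138\right) = 47472$)
$Y = 23476523466$ ($Y = \left(-197742\right) \left(-118723\right) = 23476523466$)
$Y + z = 23476523466 + 47472 = 23476570938$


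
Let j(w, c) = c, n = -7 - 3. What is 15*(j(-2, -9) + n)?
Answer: -285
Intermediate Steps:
n = -10
15*(j(-2, -9) + n) = 15*(-9 - 10) = 15*(-19) = -285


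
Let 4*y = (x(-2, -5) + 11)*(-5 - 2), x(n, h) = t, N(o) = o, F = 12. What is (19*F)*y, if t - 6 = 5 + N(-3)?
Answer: -7581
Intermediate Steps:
t = 8 (t = 6 + (5 - 3) = 6 + 2 = 8)
x(n, h) = 8
y = -133/4 (y = ((8 + 11)*(-5 - 2))/4 = (19*(-7))/4 = (¼)*(-133) = -133/4 ≈ -33.250)
(19*F)*y = (19*12)*(-133/4) = 228*(-133/4) = -7581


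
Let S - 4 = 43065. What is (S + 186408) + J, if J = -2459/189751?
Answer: 43543487768/189751 ≈ 2.2948e+5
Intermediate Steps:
J = -2459/189751 (J = -2459*1/189751 = -2459/189751 ≈ -0.012959)
S = 43069 (S = 4 + 43065 = 43069)
(S + 186408) + J = (43069 + 186408) - 2459/189751 = 229477 - 2459/189751 = 43543487768/189751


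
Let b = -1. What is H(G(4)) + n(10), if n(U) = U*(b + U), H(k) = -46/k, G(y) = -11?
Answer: 1036/11 ≈ 94.182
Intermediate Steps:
n(U) = U*(-1 + U)
H(G(4)) + n(10) = -46/(-11) + 10*(-1 + 10) = -46*(-1/11) + 10*9 = 46/11 + 90 = 1036/11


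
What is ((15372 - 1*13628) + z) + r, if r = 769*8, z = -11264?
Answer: -3368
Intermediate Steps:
r = 6152
((15372 - 1*13628) + z) + r = ((15372 - 1*13628) - 11264) + 6152 = ((15372 - 13628) - 11264) + 6152 = (1744 - 11264) + 6152 = -9520 + 6152 = -3368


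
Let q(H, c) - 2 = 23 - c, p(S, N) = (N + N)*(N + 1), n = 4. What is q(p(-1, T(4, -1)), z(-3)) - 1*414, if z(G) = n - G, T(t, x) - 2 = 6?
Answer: -396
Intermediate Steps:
T(t, x) = 8 (T(t, x) = 2 + 6 = 8)
p(S, N) = 2*N*(1 + N) (p(S, N) = (2*N)*(1 + N) = 2*N*(1 + N))
z(G) = 4 - G
q(H, c) = 25 - c (q(H, c) = 2 + (23 - c) = 25 - c)
q(p(-1, T(4, -1)), z(-3)) - 1*414 = (25 - (4 - 1*(-3))) - 1*414 = (25 - (4 + 3)) - 414 = (25 - 1*7) - 414 = (25 - 7) - 414 = 18 - 414 = -396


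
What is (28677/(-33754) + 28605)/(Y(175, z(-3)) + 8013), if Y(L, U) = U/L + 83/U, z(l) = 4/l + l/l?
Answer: 72412836975/19654949378 ≈ 3.6842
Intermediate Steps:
z(l) = 1 + 4/l (z(l) = 4/l + 1 = 1 + 4/l)
Y(L, U) = 83/U + U/L
(28677/(-33754) + 28605)/(Y(175, z(-3)) + 8013) = (28677/(-33754) + 28605)/((83/(((4 - 3)/(-3))) + ((4 - 3)/(-3))/175) + 8013) = (28677*(-1/33754) + 28605)/((83/((-1/3*1)) - 1/3*1*(1/175)) + 8013) = (-28677/33754 + 28605)/((83/(-1/3) - 1/3*1/175) + 8013) = 965504493/(33754*((83*(-3) - 1/525) + 8013)) = 965504493/(33754*((-249 - 1/525) + 8013)) = 965504493/(33754*(-130726/525 + 8013)) = 965504493/(33754*(4076099/525)) = (965504493/33754)*(525/4076099) = 72412836975/19654949378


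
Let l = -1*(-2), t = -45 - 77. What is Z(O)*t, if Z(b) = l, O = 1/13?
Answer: -244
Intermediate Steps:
t = -122
O = 1/13 ≈ 0.076923
l = 2
Z(b) = 2
Z(O)*t = 2*(-122) = -244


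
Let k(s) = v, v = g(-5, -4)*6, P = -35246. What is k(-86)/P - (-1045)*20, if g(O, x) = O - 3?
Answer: 368320724/17623 ≈ 20900.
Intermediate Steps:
g(O, x) = -3 + O
v = -48 (v = (-3 - 5)*6 = -8*6 = -48)
k(s) = -48
k(-86)/P - (-1045)*20 = -48/(-35246) - (-1045)*20 = -48*(-1/35246) - 1*(-20900) = 24/17623 + 20900 = 368320724/17623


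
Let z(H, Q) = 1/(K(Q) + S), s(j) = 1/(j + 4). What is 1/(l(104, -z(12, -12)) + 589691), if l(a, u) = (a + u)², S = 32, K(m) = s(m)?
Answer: 65025/39047543419 ≈ 1.6653e-6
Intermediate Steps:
s(j) = 1/(4 + j)
K(m) = 1/(4 + m)
z(H, Q) = 1/(32 + 1/(4 + Q)) (z(H, Q) = 1/(1/(4 + Q) + 32) = 1/(32 + 1/(4 + Q)))
1/(l(104, -z(12, -12)) + 589691) = 1/((104 - (4 - 12)/(129 + 32*(-12)))² + 589691) = 1/((104 - (-8)/(129 - 384))² + 589691) = 1/((104 - (-8)/(-255))² + 589691) = 1/((104 - (-1)*(-8)/255)² + 589691) = 1/((104 - 1*8/255)² + 589691) = 1/((104 - 8/255)² + 589691) = 1/((26512/255)² + 589691) = 1/(702886144/65025 + 589691) = 1/(39047543419/65025) = 65025/39047543419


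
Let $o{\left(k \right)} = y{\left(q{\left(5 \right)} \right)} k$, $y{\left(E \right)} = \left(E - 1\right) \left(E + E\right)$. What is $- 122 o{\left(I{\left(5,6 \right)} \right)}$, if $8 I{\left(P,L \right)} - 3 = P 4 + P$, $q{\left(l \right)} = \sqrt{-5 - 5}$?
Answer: $8540 + 854 i \sqrt{10} \approx 8540.0 + 2700.6 i$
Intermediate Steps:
$q{\left(l \right)} = i \sqrt{10}$ ($q{\left(l \right)} = \sqrt{-10} = i \sqrt{10}$)
$I{\left(P,L \right)} = \frac{3}{8} + \frac{5 P}{8}$ ($I{\left(P,L \right)} = \frac{3}{8} + \frac{P 4 + P}{8} = \frac{3}{8} + \frac{4 P + P}{8} = \frac{3}{8} + \frac{5 P}{8}$)
$y{\left(E \right)} = 2 E \left(-1 + E\right)$ ($y{\left(E \right)} = \left(-1 + E\right) 2 E = 2 E \left(-1 + E\right)$)
$o{\left(k \right)} = 2 i k \sqrt{10} \left(-1 + i \sqrt{10}\right)$ ($o{\left(k \right)} = 2 i \sqrt{10} \left(-1 + i \sqrt{10}\right) k = 2 i k \sqrt{10} \left(-1 + i \sqrt{10}\right)$)
$- 122 o{\left(I{\left(5,6 \right)} \right)} = - 122 \cdot 2 \left(\frac{3}{8} + \frac{5}{8} \cdot 5\right) \left(-10 - i \sqrt{10}\right) = - 122 \cdot 2 \left(\frac{3}{8} + \frac{25}{8}\right) \left(-10 - i \sqrt{10}\right) = - 122 \cdot 2 \cdot \frac{7}{2} \left(-10 - i \sqrt{10}\right) = - 122 \left(-70 - 7 i \sqrt{10}\right) = 8540 + 854 i \sqrt{10}$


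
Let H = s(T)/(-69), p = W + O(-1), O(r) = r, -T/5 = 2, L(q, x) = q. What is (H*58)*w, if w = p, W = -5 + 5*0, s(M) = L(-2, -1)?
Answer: -232/23 ≈ -10.087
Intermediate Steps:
T = -10 (T = -5*2 = -10)
s(M) = -2
W = -5 (W = -5 + 0 = -5)
p = -6 (p = -5 - 1 = -6)
w = -6
H = 2/69 (H = -2/(-69) = -2*(-1/69) = 2/69 ≈ 0.028986)
(H*58)*w = ((2/69)*58)*(-6) = (116/69)*(-6) = -232/23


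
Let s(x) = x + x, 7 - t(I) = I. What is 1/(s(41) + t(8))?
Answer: 1/81 ≈ 0.012346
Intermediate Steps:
t(I) = 7 - I
s(x) = 2*x
1/(s(41) + t(8)) = 1/(2*41 + (7 - 1*8)) = 1/(82 + (7 - 8)) = 1/(82 - 1) = 1/81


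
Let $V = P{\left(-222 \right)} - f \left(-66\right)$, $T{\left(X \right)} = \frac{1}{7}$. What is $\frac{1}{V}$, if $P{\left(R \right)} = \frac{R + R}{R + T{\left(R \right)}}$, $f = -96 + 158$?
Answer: $\frac{1553}{6357984} \approx 0.00024426$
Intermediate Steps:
$f = 62$
$T{\left(X \right)} = \frac{1}{7}$
$P{\left(R \right)} = \frac{2 R}{\frac{1}{7} + R}$ ($P{\left(R \right)} = \frac{R + R}{R + \frac{1}{7}} = \frac{2 R}{\frac{1}{7} + R}$)
$V = \frac{6357984}{1553}$ ($V = 14 \left(-222\right) \frac{1}{1 + 7 \left(-222\right)} - 62 \left(-66\right) = 14 \left(-222\right) \frac{1}{1 - 1554} - -4092 = 14 \left(-222\right) \frac{1}{-1553} + 4092 = 14 \left(-222\right) \left(- \frac{1}{1553}\right) + 4092 = \frac{3108}{1553} + 4092 = \frac{6357984}{1553} \approx 4094.0$)
$\frac{1}{V} = \frac{1}{\frac{6357984}{1553}} = \frac{1553}{6357984}$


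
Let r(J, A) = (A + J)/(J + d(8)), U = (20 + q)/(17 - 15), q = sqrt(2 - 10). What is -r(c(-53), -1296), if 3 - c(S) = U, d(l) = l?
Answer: (-sqrt(2) + 1303*I)/(I + sqrt(2)) ≈ 433.67 + 614.71*I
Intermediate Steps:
q = 2*I*sqrt(2) (q = sqrt(-8) = 2*I*sqrt(2) ≈ 2.8284*I)
U = 10 + I*sqrt(2) (U = (20 + 2*I*sqrt(2))/(17 - 15) = (20 + 2*I*sqrt(2))/2 = (20 + 2*I*sqrt(2))*(1/2) = 10 + I*sqrt(2) ≈ 10.0 + 1.4142*I)
c(S) = -7 - I*sqrt(2) (c(S) = 3 - (10 + I*sqrt(2)) = 3 + (-10 - I*sqrt(2)) = -7 - I*sqrt(2))
r(J, A) = (A + J)/(8 + J) (r(J, A) = (A + J)/(J + 8) = (A + J)/(8 + J))
-r(c(-53), -1296) = -(-1296 + (-7 - I*sqrt(2)))/(8 + (-7 - I*sqrt(2))) = -(-1303 - I*sqrt(2))/(1 - I*sqrt(2))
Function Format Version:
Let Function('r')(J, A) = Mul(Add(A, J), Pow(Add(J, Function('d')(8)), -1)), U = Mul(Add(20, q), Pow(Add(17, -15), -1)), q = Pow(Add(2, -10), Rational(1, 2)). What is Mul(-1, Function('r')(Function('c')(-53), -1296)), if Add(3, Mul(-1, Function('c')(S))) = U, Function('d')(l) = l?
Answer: Mul(Pow(Add(I, Pow(2, Rational(1, 2))), -1), Add(Mul(-1, Pow(2, Rational(1, 2))), Mul(1303, I))) ≈ Add(433.67, Mul(614.71, I))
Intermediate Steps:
q = Mul(2, I, Pow(2, Rational(1, 2))) (q = Pow(-8, Rational(1, 2)) = Mul(2, I, Pow(2, Rational(1, 2))) ≈ Mul(2.8284, I))
U = Add(10, Mul(I, Pow(2, Rational(1, 2)))) (U = Mul(Add(20, Mul(2, I, Pow(2, Rational(1, 2)))), Pow(Add(17, -15), -1)) = Mul(Add(20, Mul(2, I, Pow(2, Rational(1, 2)))), Pow(2, -1)) = Mul(Add(20, Mul(2, I, Pow(2, Rational(1, 2)))), Rational(1, 2)) = Add(10, Mul(I, Pow(2, Rational(1, 2)))) ≈ Add(10.000, Mul(1.4142, I)))
Function('c')(S) = Add(-7, Mul(-1, I, Pow(2, Rational(1, 2)))) (Function('c')(S) = Add(3, Mul(-1, Add(10, Mul(I, Pow(2, Rational(1, 2)))))) = Add(3, Add(-10, Mul(-1, I, Pow(2, Rational(1, 2))))) = Add(-7, Mul(-1, I, Pow(2, Rational(1, 2)))))
Function('r')(J, A) = Mul(Pow(Add(8, J), -1), Add(A, J)) (Function('r')(J, A) = Mul(Add(A, J), Pow(Add(J, 8), -1)) = Mul(Add(A, J), Pow(Add(8, J), -1)) = Mul(Pow(Add(8, J), -1), Add(A, J)))
Mul(-1, Function('r')(Function('c')(-53), -1296)) = Mul(-1, Mul(Pow(Add(8, Add(-7, Mul(-1, I, Pow(2, Rational(1, 2))))), -1), Add(-1296, Add(-7, Mul(-1, I, Pow(2, Rational(1, 2))))))) = Mul(-1, Mul(Pow(Add(1, Mul(-1, I, Pow(2, Rational(1, 2)))), -1), Add(-1303, Mul(-1, I, Pow(2, Rational(1, 2)))))) = Mul(-1, Pow(Add(1, Mul(-1, I, Pow(2, Rational(1, 2)))), -1), Add(-1303, Mul(-1, I, Pow(2, Rational(1, 2)))))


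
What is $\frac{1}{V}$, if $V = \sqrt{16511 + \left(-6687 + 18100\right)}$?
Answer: $\frac{\sqrt{6981}}{13962} \approx 0.0059843$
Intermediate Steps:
$V = 2 \sqrt{6981}$ ($V = \sqrt{16511 + 11413} = \sqrt{27924} = 2 \sqrt{6981} \approx 167.1$)
$\frac{1}{V} = \frac{1}{2 \sqrt{6981}} = \frac{\sqrt{6981}}{13962}$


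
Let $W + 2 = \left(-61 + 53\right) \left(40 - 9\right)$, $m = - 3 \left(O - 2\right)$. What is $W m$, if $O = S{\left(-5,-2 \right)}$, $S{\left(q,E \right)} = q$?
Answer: $-5250$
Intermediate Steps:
$O = -5$
$m = 21$ ($m = - 3 \left(-5 - 2\right) = \left(-3\right) \left(-7\right) = 21$)
$W = -250$ ($W = -2 + \left(-61 + 53\right) \left(40 - 9\right) = -2 - 248 = -250$)
$W m = \left(-250\right) 21 = -5250$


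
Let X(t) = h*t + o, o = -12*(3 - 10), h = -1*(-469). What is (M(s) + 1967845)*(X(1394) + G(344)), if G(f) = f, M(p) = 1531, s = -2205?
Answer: 1288393350464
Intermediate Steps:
h = 469
o = 84 (o = -12*(-7) = 84)
X(t) = 84 + 469*t (X(t) = 469*t + 84 = 84 + 469*t)
(M(s) + 1967845)*(X(1394) + G(344)) = (1531 + 1967845)*((84 + 469*1394) + 344) = 1969376*((84 + 653786) + 344) = 1969376*(653870 + 344) = 1969376*654214 = 1288393350464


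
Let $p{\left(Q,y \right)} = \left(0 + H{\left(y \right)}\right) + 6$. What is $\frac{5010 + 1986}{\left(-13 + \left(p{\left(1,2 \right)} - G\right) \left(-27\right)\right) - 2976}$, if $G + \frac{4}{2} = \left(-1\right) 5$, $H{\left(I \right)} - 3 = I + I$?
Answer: $- \frac{6996}{3529} \approx -1.9824$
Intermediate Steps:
$H{\left(I \right)} = 3 + 2 I$ ($H{\left(I \right)} = 3 + \left(I + I\right) = 3 + 2 I$)
$G = -7$ ($G = -2 - 5 = -7$)
$p{\left(Q,y \right)} = 9 + 2 y$ ($p{\left(Q,y \right)} = \left(0 + \left(3 + 2 y\right)\right) + 6 = \left(3 + 2 y\right) + 6 = 9 + 2 y$)
$\frac{5010 + 1986}{\left(-13 + \left(p{\left(1,2 \right)} - G\right) \left(-27\right)\right) - 2976} = \frac{5010 + 1986}{\left(-13 + \left(\left(9 + 2 \cdot 2\right) - -7\right) \left(-27\right)\right) - 2976} = \frac{6996}{\left(-13 + \left(\left(9 + 4\right) + 7\right) \left(-27\right)\right) - 2976} = \frac{6996}{\left(-13 + \left(13 + 7\right) \left(-27\right)\right) - 2976} = \frac{6996}{\left(-13 + 20 \left(-27\right)\right) - 2976} = \frac{6996}{\left(-13 - 540\right) - 2976} = \frac{6996}{-553 - 2976} = \frac{6996}{-3529} = 6996 \left(- \frac{1}{3529}\right) = - \frac{6996}{3529}$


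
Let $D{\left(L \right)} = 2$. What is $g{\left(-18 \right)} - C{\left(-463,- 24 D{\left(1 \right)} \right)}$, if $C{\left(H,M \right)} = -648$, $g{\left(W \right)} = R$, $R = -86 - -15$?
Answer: $577$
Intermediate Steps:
$R = -71$ ($R = -86 + 15 = -71$)
$g{\left(W \right)} = -71$
$g{\left(-18 \right)} - C{\left(-463,- 24 D{\left(1 \right)} \right)} = -71 - -648 = -71 + 648 = 577$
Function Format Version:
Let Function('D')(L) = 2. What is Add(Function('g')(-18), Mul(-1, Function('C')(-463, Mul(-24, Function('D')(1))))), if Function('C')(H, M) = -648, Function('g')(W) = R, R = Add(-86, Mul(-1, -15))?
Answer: 577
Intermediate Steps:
R = -71 (R = Add(-86, 15) = -71)
Function('g')(W) = -71
Add(Function('g')(-18), Mul(-1, Function('C')(-463, Mul(-24, Function('D')(1))))) = Add(-71, Mul(-1, -648)) = Add(-71, 648) = 577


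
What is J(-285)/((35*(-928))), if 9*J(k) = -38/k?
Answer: -1/2192400 ≈ -4.5612e-7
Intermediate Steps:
J(k) = -38/(9*k) (J(k) = (-38/k)/9 = -38/(9*k))
J(-285)/((35*(-928))) = (-38/9/(-285))/((35*(-928))) = -38/9*(-1/285)/(-32480) = (2/135)*(-1/32480) = -1/2192400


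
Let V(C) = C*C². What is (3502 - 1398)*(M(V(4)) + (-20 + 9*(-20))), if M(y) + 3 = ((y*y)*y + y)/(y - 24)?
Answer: 66825144/5 ≈ 1.3365e+7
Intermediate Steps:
V(C) = C³
M(y) = -3 + (y + y³)/(-24 + y) (M(y) = -3 + ((y*y)*y + y)/(y - 24) = -3 + (y²*y + y)/(-24 + y) = -3 + (y³ + y)/(-24 + y) = -3 + (y + y³)/(-24 + y))
(3502 - 1398)*(M(V(4)) + (-20 + 9*(-20))) = (3502 - 1398)*((72 + (4³)³ - 2*4³)/(-24 + 4³) + (-20 + 9*(-20))) = 2104*((72 + 64³ - 2*64)/(-24 + 64) + (-20 - 180)) = 2104*((72 + 262144 - 128)/40 - 200) = 2104*((1/40)*262088 - 200) = 2104*(32761/5 - 200) = 2104*(31761/5) = 66825144/5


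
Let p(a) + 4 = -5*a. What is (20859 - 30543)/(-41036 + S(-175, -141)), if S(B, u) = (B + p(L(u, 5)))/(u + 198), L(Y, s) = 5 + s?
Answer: 551988/2339281 ≈ 0.23596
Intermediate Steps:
p(a) = -4 - 5*a
S(B, u) = (-54 + B)/(198 + u) (S(B, u) = (B + (-4 - 5*(5 + 5)))/(u + 198) = (B + (-4 - 5*10))/(198 + u) = (B + (-4 - 50))/(198 + u) = (B - 54)/(198 + u) = (-54 + B)/(198 + u))
(20859 - 30543)/(-41036 + S(-175, -141)) = (20859 - 30543)/(-41036 + (-54 - 175)/(198 - 141)) = -9684/(-41036 - 229/57) = -9684/(-2339281/57) = -9684*(-57/2339281) = 551988/2339281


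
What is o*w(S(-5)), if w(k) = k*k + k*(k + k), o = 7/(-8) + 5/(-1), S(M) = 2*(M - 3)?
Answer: -4512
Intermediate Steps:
S(M) = -6 + 2*M (S(M) = 2*(-3 + M) = -6 + 2*M)
o = -47/8 (o = 7*(-⅛) + 5*(-1) = -7/8 - 5 = -47/8 ≈ -5.8750)
w(k) = 3*k² (w(k) = k² + k*(2*k) = k² + 2*k² = 3*k²)
o*w(S(-5)) = -141*(-6 + 2*(-5))²/8 = -141*(-6 - 10)²/8 = -141*(-16)²/8 = -141*256/8 = -47/8*768 = -4512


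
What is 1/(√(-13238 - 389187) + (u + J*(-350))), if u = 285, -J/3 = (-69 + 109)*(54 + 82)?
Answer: 1142457/6526040064730 - I*√16097/6526040064730 ≈ 1.7506e-7 - 1.9441e-11*I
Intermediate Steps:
J = -16320 (J = -3*(-69 + 109)*(54 + 82) = -120*136 = -3*5440 = -16320)
1/(√(-13238 - 389187) + (u + J*(-350))) = 1/(√(-13238 - 389187) + (285 - 16320*(-350))) = 1/(√(-402425) + (285 + 5712000)) = 1/(5*I*√16097 + 5712285) = 1/(5712285 + 5*I*√16097)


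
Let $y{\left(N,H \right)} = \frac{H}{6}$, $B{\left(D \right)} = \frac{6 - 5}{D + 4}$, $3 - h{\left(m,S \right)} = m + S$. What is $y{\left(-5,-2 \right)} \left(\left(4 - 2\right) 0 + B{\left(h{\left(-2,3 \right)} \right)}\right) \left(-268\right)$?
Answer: $\frac{134}{9} \approx 14.889$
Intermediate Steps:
$h{\left(m,S \right)} = 3 - S - m$ ($h{\left(m,S \right)} = 3 - \left(m + S\right) = 3 - \left(S + m\right) = 3 - S - m$)
$B{\left(D \right)} = \frac{1}{4 + D}$ ($B{\left(D \right)} = 1 \frac{1}{4 + D} = \frac{1}{4 + D}$)
$y{\left(N,H \right)} = \frac{H}{6}$ ($y{\left(N,H \right)} = H \frac{1}{6} = \frac{H}{6}$)
$y{\left(-5,-2 \right)} \left(\left(4 - 2\right) 0 + B{\left(h{\left(-2,3 \right)} \right)}\right) \left(-268\right) = \frac{1}{6} \left(-2\right) \left(\left(4 - 2\right) 0 + \frac{1}{4 - -2}\right) \left(-268\right) = - \frac{2 \cdot 0 + \frac{1}{4 + \left(3 - 3 + 2\right)}}{3} \left(-268\right) = - \frac{0 + \frac{1}{4 + 2}}{3} \left(-268\right) = - \frac{0 + \frac{1}{6}}{3} \left(-268\right) = \left(- \frac{1}{3}\right) \frac{1}{6} \left(-268\right) = \left(- \frac{1}{18}\right) \left(-268\right) = \frac{134}{9}$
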